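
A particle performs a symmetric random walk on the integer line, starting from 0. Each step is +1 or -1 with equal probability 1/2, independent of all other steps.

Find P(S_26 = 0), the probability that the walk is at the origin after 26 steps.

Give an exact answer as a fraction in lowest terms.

To return to 0 after 26 steps: need exactly 13 steps of +1 and 13 of -1.
Favorable paths: C(26,13) = 10400600
Total paths: 2^26 = 67108864
P = 10400600/67108864 = 1300075/8388608

Answer: 1300075/8388608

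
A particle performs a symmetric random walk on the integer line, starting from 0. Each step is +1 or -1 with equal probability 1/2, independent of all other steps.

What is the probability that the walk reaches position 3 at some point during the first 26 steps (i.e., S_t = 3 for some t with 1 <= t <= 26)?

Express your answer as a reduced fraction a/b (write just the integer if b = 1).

Answer: 1168527/2097152

Derivation:
Count via complement. Let g(t,s) = #length-t paths at position s with S_1..S_t all ≠ 3.
g(t,s) = g(t-1,s-1) + g(t-1,s+1) for s ≠ 3; g(t,3) = 0.
t=0: g(0,0)=1
t=1: g(1,-1)=1 g(1,1)=1
t=2: g(2,-2)=1 g(2,0)=2 g(2,2)=1
t=3: g(3,-3)=1 g(3,-1)=3 g(3,1)=3
t=4: g(4,-4)=1 g(4,-2)=4 g(4,0)=6 g(4,2)=3
t=5: g(5,-5)=1 g(5,-3)=5 g(5,-1)=10 g(5,1)=9
t=6: g(6,-6)=1 g(6,-4)=6 g(6,-2)=15 g(6,0)=19 g(6,2)=9
t=7: g(7,-7)=1 g(7,-5)=7 g(7,-3)=21 g(7,-1)=34 g(7,1)=28
t=8: g(8,-8)=1 g(8,-6)=8 g(8,-4)=28 g(8,-2)=55 g(8,0)=62 g(8,2)=28
t=9: g(9,-9)=1 g(9,-7)=9 g(9,-5)=36 g(9,-3)=83 g(9,-1)=117 g(9,1)=90
t=10: g(10,-10)=1 g(10,-8)=10 g(10,-6)=45 g(10,-4)=119 g(10,-2)=200 g(10,0)=207 g(10,2)=90
t=11: g(11,-11)=1 g(11,-9)=11 g(11,-7)=55 g(11,-5)=164 g(11,-3)=319 g(11,-1)=407 g(11,1)=297
t=12: g(12,-12)=1 g(12,-10)=12 g(12,-8)=66 g(12,-6)=219 g(12,-4)=483 g(12,-2)=726 g(12,0)=704 g(12,2)=297
t=13: g(13,-13)=1 g(13,-11)=13 g(13,-9)=78 g(13,-7)=285 g(13,-5)=702 g(13,-3)=1209 g(13,-1)=1430 g(13,1)=1001
t=14: g(14,-14)=1 g(14,-12)=14 g(14,-10)=91 g(14,-8)=363 g(14,-6)=987 g(14,-4)=1911 g(14,-2)=2639 g(14,0)=2431 g(14,2)=1001
t=15: g(15,-15)=1 g(15,-13)=15 g(15,-11)=105 g(15,-9)=454 g(15,-7)=1350 g(15,-5)=2898 g(15,-3)=4550 g(15,-1)=5070 g(15,1)=3432
t=16: g(16,-16)=1 g(16,-14)=16 g(16,-12)=120 g(16,-10)=559 g(16,-8)=1804 g(16,-6)=4248 g(16,-4)=7448 g(16,-2)=9620 g(16,0)=8502 g(16,2)=3432
t=17: g(17,-17)=1 g(17,-15)=17 g(17,-13)=136 g(17,-11)=679 g(17,-9)=2363 g(17,-7)=6052 g(17,-5)=11696 g(17,-3)=17068 g(17,-1)=18122 g(17,1)=11934
t=18: g(18,-18)=1 g(18,-16)=18 g(18,-14)=153 g(18,-12)=815 g(18,-10)=3042 g(18,-8)=8415 g(18,-6)=17748 g(18,-4)=28764 g(18,-2)=35190 g(18,0)=30056 g(18,2)=11934
t=19: g(19,-19)=1 g(19,-17)=19 g(19,-15)=171 g(19,-13)=968 g(19,-11)=3857 g(19,-9)=11457 g(19,-7)=26163 g(19,-5)=46512 g(19,-3)=63954 g(19,-1)=65246 g(19,1)=41990
t=20: g(20,-20)=1 g(20,-18)=20 g(20,-16)=190 g(20,-14)=1139 g(20,-12)=4825 g(20,-10)=15314 g(20,-8)=37620 g(20,-6)=72675 g(20,-4)=110466 g(20,-2)=129200 g(20,0)=107236 g(20,2)=41990
t=21: g(21,-21)=1 g(21,-19)=21 g(21,-17)=210 g(21,-15)=1329 g(21,-13)=5964 g(21,-11)=20139 g(21,-9)=52934 g(21,-7)=110295 g(21,-5)=183141 g(21,-3)=239666 g(21,-1)=236436 g(21,1)=149226
t=22: g(22,-22)=1 g(22,-20)=22 g(22,-18)=231 g(22,-16)=1539 g(22,-14)=7293 g(22,-12)=26103 g(22,-10)=73073 g(22,-8)=163229 g(22,-6)=293436 g(22,-4)=422807 g(22,-2)=476102 g(22,0)=385662 g(22,2)=149226
t=23: g(23,-23)=1 g(23,-21)=23 g(23,-19)=253 g(23,-17)=1770 g(23,-15)=8832 g(23,-13)=33396 g(23,-11)=99176 g(23,-9)=236302 g(23,-7)=456665 g(23,-5)=716243 g(23,-3)=898909 g(23,-1)=861764 g(23,1)=534888
t=24: g(24,-24)=1 g(24,-22)=24 g(24,-20)=276 g(24,-18)=2023 g(24,-16)=10602 g(24,-14)=42228 g(24,-12)=132572 g(24,-10)=335478 g(24,-8)=692967 g(24,-6)=1172908 g(24,-4)=1615152 g(24,-2)=1760673 g(24,0)=1396652 g(24,2)=534888
t=25: g(25,-25)=1 g(25,-23)=25 g(25,-21)=300 g(25,-19)=2299 g(25,-17)=12625 g(25,-15)=52830 g(25,-13)=174800 g(25,-11)=468050 g(25,-9)=1028445 g(25,-7)=1865875 g(25,-5)=2788060 g(25,-3)=3375825 g(25,-1)=3157325 g(25,1)=1931540
t=26: g(26,-26)=1 g(26,-24)=26 g(26,-22)=325 g(26,-20)=2599 g(26,-18)=14924 g(26,-16)=65455 g(26,-14)=227630 g(26,-12)=642850 g(26,-10)=1496495 g(26,-8)=2894320 g(26,-6)=4653935 g(26,-4)=6163885 g(26,-2)=6533150 g(26,0)=5088865 g(26,2)=1931540
Paths never hitting 3: Σ_s g(26,s) = 29716000
Paths hitting 3: 2^26 - 29716000 = 37392864
P = 37392864/67108864 = 1168527/2097152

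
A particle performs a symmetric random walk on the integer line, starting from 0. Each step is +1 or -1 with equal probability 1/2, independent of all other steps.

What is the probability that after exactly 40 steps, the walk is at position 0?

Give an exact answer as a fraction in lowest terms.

To return to 0 after 40 steps: need exactly 20 steps of +1 and 20 of -1.
Favorable paths: C(40,20) = 137846528820
Total paths: 2^40 = 1099511627776
P = 137846528820/1099511627776 = 34461632205/274877906944

Answer: 34461632205/274877906944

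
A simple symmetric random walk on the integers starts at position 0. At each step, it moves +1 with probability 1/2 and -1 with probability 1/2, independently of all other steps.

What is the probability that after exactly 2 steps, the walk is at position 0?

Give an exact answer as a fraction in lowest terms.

To return to 0 after 2 steps: need exactly 1 step of +1 and 1 of -1.
Favorable paths: C(2,1) = 2
Total paths: 2^2 = 4
P = 2/4 = 1/2

Answer: 1/2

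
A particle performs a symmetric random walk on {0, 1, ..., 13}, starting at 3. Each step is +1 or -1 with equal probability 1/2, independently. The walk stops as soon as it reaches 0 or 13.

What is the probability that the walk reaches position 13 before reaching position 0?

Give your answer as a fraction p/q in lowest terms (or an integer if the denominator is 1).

Symmetric walk (p = 1/2): the harmonic-function argument gives P(hit 13 before 0 | start at 3) = a/N.
P = 3/13 = 3/13

Answer: 3/13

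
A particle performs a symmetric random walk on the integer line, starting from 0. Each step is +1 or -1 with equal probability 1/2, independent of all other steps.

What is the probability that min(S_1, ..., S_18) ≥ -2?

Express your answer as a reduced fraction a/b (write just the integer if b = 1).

Let f(t,s) = #length-t paths at position s with S_1..S_t all ≥ -2.
f(t,s) = f(t-1,s-1) + f(t-1,s+1) for s ≥ -2; f(t,s) = 0 for s < -2.
t=0: f(0,0)=1
t=1: f(1,-1)=1 f(1,1)=1
t=2: f(2,-2)=1 f(2,0)=2 f(2,2)=1
t=3: f(3,-1)=3 f(3,1)=3 f(3,3)=1
t=4: f(4,-2)=3 f(4,0)=6 f(4,2)=4 f(4,4)=1
t=5: f(5,-1)=9 f(5,1)=10 f(5,3)=5 f(5,5)=1
t=6: f(6,-2)=9 f(6,0)=19 f(6,2)=15 f(6,4)=6 f(6,6)=1
t=7: f(7,-1)=28 f(7,1)=34 f(7,3)=21 f(7,5)=7 f(7,7)=1
t=8: f(8,-2)=28 f(8,0)=62 f(8,2)=55 f(8,4)=28 f(8,6)=8 f(8,8)=1
t=9: f(9,-1)=90 f(9,1)=117 f(9,3)=83 f(9,5)=36 f(9,7)=9 f(9,9)=1
t=10: f(10,-2)=90 f(10,0)=207 f(10,2)=200 f(10,4)=119 f(10,6)=45 f(10,8)=10 f(10,10)=1
t=11: f(11,-1)=297 f(11,1)=407 f(11,3)=319 f(11,5)=164 f(11,7)=55 f(11,9)=11 f(11,11)=1
t=12: f(12,-2)=297 f(12,0)=704 f(12,2)=726 f(12,4)=483 f(12,6)=219 f(12,8)=66 f(12,10)=12 f(12,12)=1
t=13: f(13,-1)=1001 f(13,1)=1430 f(13,3)=1209 f(13,5)=702 f(13,7)=285 f(13,9)=78 f(13,11)=13 f(13,13)=1
t=14: f(14,-2)=1001 f(14,0)=2431 f(14,2)=2639 f(14,4)=1911 f(14,6)=987 f(14,8)=363 f(14,10)=91 f(14,12)=14 f(14,14)=1
t=15: f(15,-1)=3432 f(15,1)=5070 f(15,3)=4550 f(15,5)=2898 f(15,7)=1350 f(15,9)=454 f(15,11)=105 f(15,13)=15 f(15,15)=1
t=16: f(16,-2)=3432 f(16,0)=8502 f(16,2)=9620 f(16,4)=7448 f(16,6)=4248 f(16,8)=1804 f(16,10)=559 f(16,12)=120 f(16,14)=16 f(16,16)=1
t=17: f(17,-1)=11934 f(17,1)=18122 f(17,3)=17068 f(17,5)=11696 f(17,7)=6052 f(17,9)=2363 f(17,11)=679 f(17,13)=136 f(17,15)=17 f(17,17)=1
t=18: f(18,-2)=11934 f(18,0)=30056 f(18,2)=35190 f(18,4)=28764 f(18,6)=17748 f(18,8)=8415 f(18,10)=3042 f(18,12)=815 f(18,14)=153 f(18,16)=18 f(18,18)=1
Σ_s f(18,s) = 136136
P = 136136/262144 = 17017/32768

Answer: 17017/32768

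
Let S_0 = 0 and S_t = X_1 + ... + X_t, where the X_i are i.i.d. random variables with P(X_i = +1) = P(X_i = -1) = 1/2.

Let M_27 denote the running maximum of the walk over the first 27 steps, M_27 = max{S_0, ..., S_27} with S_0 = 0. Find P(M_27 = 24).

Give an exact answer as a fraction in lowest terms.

Let M_27 = max(S_0,...,S_27). Use the reflection principle: for j ≥ 1, #{paths with M_27 ≥ j} = #{S_27 ≥ j} + #{S_27 ≥ j+1}.
By reflection, #{M_27 ≥ 24} = #{S_27 ≥ 24} + #{S_27 ≥ 25} = 28 + 28 = 56.
#{M_27 ≥ 25} = #{S_27 ≥ 25} + #{S_27 ≥ 26} = 28 + 1 = 29.
#{M_27 = 24} = 56 - 29 = 27.
P(M_27 = 24) = 27/134217728 = 27/134217728

Answer: 27/134217728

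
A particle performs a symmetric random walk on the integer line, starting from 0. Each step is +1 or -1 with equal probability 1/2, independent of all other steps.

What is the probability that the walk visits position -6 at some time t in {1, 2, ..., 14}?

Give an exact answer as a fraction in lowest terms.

Count via complement. Let g(t,s) = #length-t paths at position s with S_1..S_t all ≠ -6.
g(t,s) = g(t-1,s-1) + g(t-1,s+1) for s ≠ -6; g(t,-6) = 0.
t=0: g(0,0)=1
t=1: g(1,-1)=1 g(1,1)=1
t=2: g(2,-2)=1 g(2,0)=2 g(2,2)=1
t=3: g(3,-3)=1 g(3,-1)=3 g(3,1)=3 g(3,3)=1
t=4: g(4,-4)=1 g(4,-2)=4 g(4,0)=6 g(4,2)=4 g(4,4)=1
t=5: g(5,-5)=1 g(5,-3)=5 g(5,-1)=10 g(5,1)=10 g(5,3)=5 g(5,5)=1
t=6: g(6,-4)=6 g(6,-2)=15 g(6,0)=20 g(6,2)=15 g(6,4)=6 g(6,6)=1
t=7: g(7,-5)=6 g(7,-3)=21 g(7,-1)=35 g(7,1)=35 g(7,3)=21 g(7,5)=7 g(7,7)=1
t=8: g(8,-4)=27 g(8,-2)=56 g(8,0)=70 g(8,2)=56 g(8,4)=28 g(8,6)=8 g(8,8)=1
t=9: g(9,-5)=27 g(9,-3)=83 g(9,-1)=126 g(9,1)=126 g(9,3)=84 g(9,5)=36 g(9,7)=9 g(9,9)=1
t=10: g(10,-4)=110 g(10,-2)=209 g(10,0)=252 g(10,2)=210 g(10,4)=120 g(10,6)=45 g(10,8)=10 g(10,10)=1
t=11: g(11,-5)=110 g(11,-3)=319 g(11,-1)=461 g(11,1)=462 g(11,3)=330 g(11,5)=165 g(11,7)=55 g(11,9)=11 g(11,11)=1
t=12: g(12,-4)=429 g(12,-2)=780 g(12,0)=923 g(12,2)=792 g(12,4)=495 g(12,6)=220 g(12,8)=66 g(12,10)=12 g(12,12)=1
t=13: g(13,-5)=429 g(13,-3)=1209 g(13,-1)=1703 g(13,1)=1715 g(13,3)=1287 g(13,5)=715 g(13,7)=286 g(13,9)=78 g(13,11)=13 g(13,13)=1
t=14: g(14,-4)=1638 g(14,-2)=2912 g(14,0)=3418 g(14,2)=3002 g(14,4)=2002 g(14,6)=1001 g(14,8)=364 g(14,10)=91 g(14,12)=14 g(14,14)=1
Paths never hitting -6: Σ_s g(14,s) = 14443
Paths hitting -6: 2^14 - 14443 = 1941
P = 1941/16384 = 1941/16384

Answer: 1941/16384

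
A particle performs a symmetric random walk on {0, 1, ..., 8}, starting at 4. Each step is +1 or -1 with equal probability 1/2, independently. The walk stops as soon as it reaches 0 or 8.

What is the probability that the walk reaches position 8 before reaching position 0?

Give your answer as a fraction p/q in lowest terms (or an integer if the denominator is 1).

Answer: 1/2

Derivation:
Symmetric walk (p = 1/2): the harmonic-function argument gives P(hit 8 before 0 | start at 4) = a/N.
P = 4/8 = 1/2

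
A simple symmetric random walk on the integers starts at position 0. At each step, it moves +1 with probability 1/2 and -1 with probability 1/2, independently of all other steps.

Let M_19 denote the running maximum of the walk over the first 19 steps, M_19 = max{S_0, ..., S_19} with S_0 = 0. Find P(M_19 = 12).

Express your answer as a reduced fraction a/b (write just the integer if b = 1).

Answer: 969/524288

Derivation:
Let M_19 = max(S_0,...,S_19). Use the reflection principle: for j ≥ 1, #{paths with M_19 ≥ j} = #{S_19 ≥ j} + #{S_19 ≥ j+1}.
By reflection, #{M_19 ≥ 12} = #{S_19 ≥ 12} + #{S_19 ≥ 13} = 1160 + 1160 = 2320.
#{M_19 ≥ 13} = #{S_19 ≥ 13} + #{S_19 ≥ 14} = 1160 + 191 = 1351.
#{M_19 = 12} = 2320 - 1351 = 969.
P(M_19 = 12) = 969/524288 = 969/524288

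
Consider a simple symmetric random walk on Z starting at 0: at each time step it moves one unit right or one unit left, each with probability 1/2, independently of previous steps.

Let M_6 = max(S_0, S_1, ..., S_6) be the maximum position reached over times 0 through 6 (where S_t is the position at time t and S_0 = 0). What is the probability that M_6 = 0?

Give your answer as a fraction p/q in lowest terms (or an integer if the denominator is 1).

Let M_6 = max(S_0,...,S_6). Use the reflection principle: for j ≥ 1, #{paths with M_6 ≥ j} = #{S_6 ≥ j} + #{S_6 ≥ j+1}.
P(M_6 ≥ 0) = 1 since S_0 = 0, so #{M_6 ≥ 0} = 64.
#{M_6 ≥ 1} = #{S_6 ≥ 1} + #{S_6 ≥ 2} = 22 + 22 = 44.
#{M_6 = 0} = 64 - 44 = 20.
P(M_6 = 0) = 20/64 = 5/16

Answer: 5/16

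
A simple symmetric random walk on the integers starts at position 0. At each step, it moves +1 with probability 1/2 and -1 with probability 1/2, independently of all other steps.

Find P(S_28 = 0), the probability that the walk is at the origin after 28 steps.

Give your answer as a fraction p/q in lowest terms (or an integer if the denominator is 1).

To return to 0 after 28 steps: need exactly 14 steps of +1 and 14 of -1.
Favorable paths: C(28,14) = 40116600
Total paths: 2^28 = 268435456
P = 40116600/268435456 = 5014575/33554432

Answer: 5014575/33554432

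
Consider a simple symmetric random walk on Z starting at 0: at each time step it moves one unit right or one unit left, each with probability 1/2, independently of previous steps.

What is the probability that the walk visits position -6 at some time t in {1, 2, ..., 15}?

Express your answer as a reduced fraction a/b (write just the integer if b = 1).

Answer: 1941/16384

Derivation:
Count via complement. Let g(t,s) = #length-t paths at position s with S_1..S_t all ≠ -6.
g(t,s) = g(t-1,s-1) + g(t-1,s+1) for s ≠ -6; g(t,-6) = 0.
t=0: g(0,0)=1
t=1: g(1,-1)=1 g(1,1)=1
t=2: g(2,-2)=1 g(2,0)=2 g(2,2)=1
t=3: g(3,-3)=1 g(3,-1)=3 g(3,1)=3 g(3,3)=1
t=4: g(4,-4)=1 g(4,-2)=4 g(4,0)=6 g(4,2)=4 g(4,4)=1
t=5: g(5,-5)=1 g(5,-3)=5 g(5,-1)=10 g(5,1)=10 g(5,3)=5 g(5,5)=1
t=6: g(6,-4)=6 g(6,-2)=15 g(6,0)=20 g(6,2)=15 g(6,4)=6 g(6,6)=1
t=7: g(7,-5)=6 g(7,-3)=21 g(7,-1)=35 g(7,1)=35 g(7,3)=21 g(7,5)=7 g(7,7)=1
t=8: g(8,-4)=27 g(8,-2)=56 g(8,0)=70 g(8,2)=56 g(8,4)=28 g(8,6)=8 g(8,8)=1
t=9: g(9,-5)=27 g(9,-3)=83 g(9,-1)=126 g(9,1)=126 g(9,3)=84 g(9,5)=36 g(9,7)=9 g(9,9)=1
t=10: g(10,-4)=110 g(10,-2)=209 g(10,0)=252 g(10,2)=210 g(10,4)=120 g(10,6)=45 g(10,8)=10 g(10,10)=1
t=11: g(11,-5)=110 g(11,-3)=319 g(11,-1)=461 g(11,1)=462 g(11,3)=330 g(11,5)=165 g(11,7)=55 g(11,9)=11 g(11,11)=1
t=12: g(12,-4)=429 g(12,-2)=780 g(12,0)=923 g(12,2)=792 g(12,4)=495 g(12,6)=220 g(12,8)=66 g(12,10)=12 g(12,12)=1
t=13: g(13,-5)=429 g(13,-3)=1209 g(13,-1)=1703 g(13,1)=1715 g(13,3)=1287 g(13,5)=715 g(13,7)=286 g(13,9)=78 g(13,11)=13 g(13,13)=1
t=14: g(14,-4)=1638 g(14,-2)=2912 g(14,0)=3418 g(14,2)=3002 g(14,4)=2002 g(14,6)=1001 g(14,8)=364 g(14,10)=91 g(14,12)=14 g(14,14)=1
t=15: g(15,-5)=1638 g(15,-3)=4550 g(15,-1)=6330 g(15,1)=6420 g(15,3)=5004 g(15,5)=3003 g(15,7)=1365 g(15,9)=455 g(15,11)=105 g(15,13)=15 g(15,15)=1
Paths never hitting -6: Σ_s g(15,s) = 28886
Paths hitting -6: 2^15 - 28886 = 3882
P = 3882/32768 = 1941/16384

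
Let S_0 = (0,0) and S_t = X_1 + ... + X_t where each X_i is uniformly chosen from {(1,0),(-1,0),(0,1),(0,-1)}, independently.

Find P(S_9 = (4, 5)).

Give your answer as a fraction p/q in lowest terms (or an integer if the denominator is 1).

Answer: 63/131072

Derivation:
Let h be the number of horizontal steps (so 9-h are vertical). To end at (4,5) need (h+4)/2 right-steps and ((9-h)+5)/2 up-steps.
Sum over h with 4 ≤ h ≤ 4, h ≡ 0 (mod 2), 9-h ≡ 1 (mod 2):
h=4: C(9,4)·C(4,4)·C(5,5) = 126·1·1 = 126
Total favorable: 126
Total paths: 4^9 = 262144
P = 126/262144 = 63/131072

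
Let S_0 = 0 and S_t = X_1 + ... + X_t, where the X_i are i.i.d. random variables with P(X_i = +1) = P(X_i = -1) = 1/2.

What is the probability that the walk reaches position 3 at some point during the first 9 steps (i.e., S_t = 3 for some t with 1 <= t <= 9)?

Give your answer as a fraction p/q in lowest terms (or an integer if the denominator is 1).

Answer: 11/32

Derivation:
Count via complement. Let g(t,s) = #length-t paths at position s with S_1..S_t all ≠ 3.
g(t,s) = g(t-1,s-1) + g(t-1,s+1) for s ≠ 3; g(t,3) = 0.
t=0: g(0,0)=1
t=1: g(1,-1)=1 g(1,1)=1
t=2: g(2,-2)=1 g(2,0)=2 g(2,2)=1
t=3: g(3,-3)=1 g(3,-1)=3 g(3,1)=3
t=4: g(4,-4)=1 g(4,-2)=4 g(4,0)=6 g(4,2)=3
t=5: g(5,-5)=1 g(5,-3)=5 g(5,-1)=10 g(5,1)=9
t=6: g(6,-6)=1 g(6,-4)=6 g(6,-2)=15 g(6,0)=19 g(6,2)=9
t=7: g(7,-7)=1 g(7,-5)=7 g(7,-3)=21 g(7,-1)=34 g(7,1)=28
t=8: g(8,-8)=1 g(8,-6)=8 g(8,-4)=28 g(8,-2)=55 g(8,0)=62 g(8,2)=28
t=9: g(9,-9)=1 g(9,-7)=9 g(9,-5)=36 g(9,-3)=83 g(9,-1)=117 g(9,1)=90
Paths never hitting 3: Σ_s g(9,s) = 336
Paths hitting 3: 2^9 - 336 = 176
P = 176/512 = 11/32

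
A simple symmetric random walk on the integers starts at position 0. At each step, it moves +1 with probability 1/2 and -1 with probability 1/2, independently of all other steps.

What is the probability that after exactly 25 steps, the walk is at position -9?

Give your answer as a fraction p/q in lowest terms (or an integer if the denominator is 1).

To reach position -9 after 25 steps: need 8 steps of +1 and 17 of -1.
Favorable paths: C(25,8) = 1081575
Total paths: 2^25 = 33554432
P = 1081575/33554432 = 1081575/33554432

Answer: 1081575/33554432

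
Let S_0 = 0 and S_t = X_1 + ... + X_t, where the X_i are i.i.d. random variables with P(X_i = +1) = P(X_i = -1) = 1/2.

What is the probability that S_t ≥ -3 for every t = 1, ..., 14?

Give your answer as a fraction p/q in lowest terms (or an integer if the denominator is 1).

Let f(t,s) = #length-t paths at position s with S_1..S_t all ≥ -3.
f(t,s) = f(t-1,s-1) + f(t-1,s+1) for s ≥ -3; f(t,s) = 0 for s < -3.
t=0: f(0,0)=1
t=1: f(1,-1)=1 f(1,1)=1
t=2: f(2,-2)=1 f(2,0)=2 f(2,2)=1
t=3: f(3,-3)=1 f(3,-1)=3 f(3,1)=3 f(3,3)=1
t=4: f(4,-2)=4 f(4,0)=6 f(4,2)=4 f(4,4)=1
t=5: f(5,-3)=4 f(5,-1)=10 f(5,1)=10 f(5,3)=5 f(5,5)=1
t=6: f(6,-2)=14 f(6,0)=20 f(6,2)=15 f(6,4)=6 f(6,6)=1
t=7: f(7,-3)=14 f(7,-1)=34 f(7,1)=35 f(7,3)=21 f(7,5)=7 f(7,7)=1
t=8: f(8,-2)=48 f(8,0)=69 f(8,2)=56 f(8,4)=28 f(8,6)=8 f(8,8)=1
t=9: f(9,-3)=48 f(9,-1)=117 f(9,1)=125 f(9,3)=84 f(9,5)=36 f(9,7)=9 f(9,9)=1
t=10: f(10,-2)=165 f(10,0)=242 f(10,2)=209 f(10,4)=120 f(10,6)=45 f(10,8)=10 f(10,10)=1
t=11: f(11,-3)=165 f(11,-1)=407 f(11,1)=451 f(11,3)=329 f(11,5)=165 f(11,7)=55 f(11,9)=11 f(11,11)=1
t=12: f(12,-2)=572 f(12,0)=858 f(12,2)=780 f(12,4)=494 f(12,6)=220 f(12,8)=66 f(12,10)=12 f(12,12)=1
t=13: f(13,-3)=572 f(13,-1)=1430 f(13,1)=1638 f(13,3)=1274 f(13,5)=714 f(13,7)=286 f(13,9)=78 f(13,11)=13 f(13,13)=1
t=14: f(14,-2)=2002 f(14,0)=3068 f(14,2)=2912 f(14,4)=1988 f(14,6)=1000 f(14,8)=364 f(14,10)=91 f(14,12)=14 f(14,14)=1
Σ_s f(14,s) = 11440
P = 11440/16384 = 715/1024

Answer: 715/1024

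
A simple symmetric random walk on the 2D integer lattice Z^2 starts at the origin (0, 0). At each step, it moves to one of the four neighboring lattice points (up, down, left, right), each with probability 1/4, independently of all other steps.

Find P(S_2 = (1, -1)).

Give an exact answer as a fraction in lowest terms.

Answer: 1/8

Derivation:
Let h be the number of horizontal steps (so 2-h are vertical). To end at (1,-1) need (h+1)/2 right-steps and ((2-h)-1)/2 up-steps.
Sum over h with 1 ≤ h ≤ 1, h ≡ 1 (mod 2), 2-h ≡ 1 (mod 2):
h=1: C(2,1)·C(1,1)·C(1,0) = 2·1·1 = 2
Total favorable: 2
Total paths: 4^2 = 16
P = 2/16 = 1/8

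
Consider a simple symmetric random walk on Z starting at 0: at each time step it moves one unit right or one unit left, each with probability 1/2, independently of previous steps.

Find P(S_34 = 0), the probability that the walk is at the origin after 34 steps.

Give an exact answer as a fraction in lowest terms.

To return to 0 after 34 steps: need exactly 17 steps of +1 and 17 of -1.
Favorable paths: C(34,17) = 2333606220
Total paths: 2^34 = 17179869184
P = 2333606220/17179869184 = 583401555/4294967296

Answer: 583401555/4294967296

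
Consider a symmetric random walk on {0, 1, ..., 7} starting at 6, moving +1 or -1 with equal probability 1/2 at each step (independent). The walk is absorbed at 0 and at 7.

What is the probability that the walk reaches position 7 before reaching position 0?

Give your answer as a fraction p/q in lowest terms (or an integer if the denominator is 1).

Answer: 6/7

Derivation:
Symmetric walk (p = 1/2): the harmonic-function argument gives P(hit 7 before 0 | start at 6) = a/N.
P = 6/7 = 6/7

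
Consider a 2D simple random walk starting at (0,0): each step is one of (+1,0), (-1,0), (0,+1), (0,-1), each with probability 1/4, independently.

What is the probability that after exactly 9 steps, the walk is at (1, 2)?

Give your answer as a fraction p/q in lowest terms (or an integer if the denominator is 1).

Let h be the number of horizontal steps (so 9-h are vertical). To end at (1,2) need (h+1)/2 right-steps and ((9-h)+2)/2 up-steps.
Sum over h with 1 ≤ h ≤ 7, h ≡ 1 (mod 2), 9-h ≡ 0 (mod 2):
h=1: C(9,1)·C(1,1)·C(8,5) = 9·1·56 = 504
h=3: C(9,3)·C(3,2)·C(6,4) = 84·3·15 = 3780
h=5: C(9,5)·C(5,3)·C(4,3) = 126·10·4 = 5040
h=7: C(9,7)·C(7,4)·C(2,2) = 36·35·1 = 1260
Total favorable: 10584
Total paths: 4^9 = 262144
P = 10584/262144 = 1323/32768

Answer: 1323/32768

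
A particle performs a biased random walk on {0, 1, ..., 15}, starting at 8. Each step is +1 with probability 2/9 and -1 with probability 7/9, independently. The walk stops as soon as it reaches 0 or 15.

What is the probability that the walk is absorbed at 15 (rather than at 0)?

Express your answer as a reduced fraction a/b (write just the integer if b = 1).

Biased walk: p = 2/9, q = 7/9, r = q/p = 7/2
Gambler's ruin: P(hit 15 before 0 | start at 8) = (1 - r^a)/(1 - r^N)
r^8 = 5764801/256; r^15 = 4747561509943/32768
P = (1 - 5764801/256) / (1 - 4747561509943/32768) = -5764545/256 / -4747561477175/32768 = 147572352/949512295435

Answer: 147572352/949512295435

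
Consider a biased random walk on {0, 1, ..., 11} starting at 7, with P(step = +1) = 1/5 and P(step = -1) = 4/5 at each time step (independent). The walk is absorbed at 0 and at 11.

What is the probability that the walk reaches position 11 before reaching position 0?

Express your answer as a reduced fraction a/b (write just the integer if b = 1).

Biased walk: p = 1/5, q = 4/5, r = q/p = 4
Gambler's ruin: P(hit 11 before 0 | start at 7) = (1 - r^a)/(1 - r^N)
r^7 = 16384; r^11 = 4194304
P = (1 - 16384) / (1 - 4194304) = -16383 / -4194303 = 5461/1398101

Answer: 5461/1398101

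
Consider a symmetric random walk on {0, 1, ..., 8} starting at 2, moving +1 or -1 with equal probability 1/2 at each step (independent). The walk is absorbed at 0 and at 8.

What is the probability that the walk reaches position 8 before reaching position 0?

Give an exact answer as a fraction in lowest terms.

Symmetric walk (p = 1/2): the harmonic-function argument gives P(hit 8 before 0 | start at 2) = a/N.
P = 2/8 = 1/4

Answer: 1/4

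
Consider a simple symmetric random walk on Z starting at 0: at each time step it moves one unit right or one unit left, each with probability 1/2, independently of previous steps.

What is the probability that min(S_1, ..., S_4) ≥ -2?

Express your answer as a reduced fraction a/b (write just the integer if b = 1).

Let f(t,s) = #length-t paths at position s with S_1..S_t all ≥ -2.
f(t,s) = f(t-1,s-1) + f(t-1,s+1) for s ≥ -2; f(t,s) = 0 for s < -2.
t=0: f(0,0)=1
t=1: f(1,-1)=1 f(1,1)=1
t=2: f(2,-2)=1 f(2,0)=2 f(2,2)=1
t=3: f(3,-1)=3 f(3,1)=3 f(3,3)=1
t=4: f(4,-2)=3 f(4,0)=6 f(4,2)=4 f(4,4)=1
Σ_s f(4,s) = 14
P = 14/16 = 7/8

Answer: 7/8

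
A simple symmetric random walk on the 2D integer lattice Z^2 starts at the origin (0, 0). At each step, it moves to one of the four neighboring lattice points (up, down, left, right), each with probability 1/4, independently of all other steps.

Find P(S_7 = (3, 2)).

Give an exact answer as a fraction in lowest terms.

Let h be the number of horizontal steps (so 7-h are vertical). To end at (3,2) need (h+3)/2 right-steps and ((7-h)+2)/2 up-steps.
Sum over h with 3 ≤ h ≤ 5, h ≡ 1 (mod 2), 7-h ≡ 0 (mod 2):
h=3: C(7,3)·C(3,3)·C(4,3) = 35·1·4 = 140
h=5: C(7,5)·C(5,4)·C(2,2) = 21·5·1 = 105
Total favorable: 245
Total paths: 4^7 = 16384
P = 245/16384 = 245/16384

Answer: 245/16384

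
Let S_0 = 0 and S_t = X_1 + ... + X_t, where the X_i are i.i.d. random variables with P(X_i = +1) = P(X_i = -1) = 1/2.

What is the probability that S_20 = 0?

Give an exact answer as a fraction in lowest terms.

To return to 0 after 20 steps: need exactly 10 steps of +1 and 10 of -1.
Favorable paths: C(20,10) = 184756
Total paths: 2^20 = 1048576
P = 184756/1048576 = 46189/262144

Answer: 46189/262144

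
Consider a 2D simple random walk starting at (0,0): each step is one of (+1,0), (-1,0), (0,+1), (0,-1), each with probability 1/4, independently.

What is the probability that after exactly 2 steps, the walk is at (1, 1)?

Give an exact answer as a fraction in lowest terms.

Answer: 1/8

Derivation:
Let h be the number of horizontal steps (so 2-h are vertical). To end at (1,1) need (h+1)/2 right-steps and ((2-h)+1)/2 up-steps.
Sum over h with 1 ≤ h ≤ 1, h ≡ 1 (mod 2), 2-h ≡ 1 (mod 2):
h=1: C(2,1)·C(1,1)·C(1,1) = 2·1·1 = 2
Total favorable: 2
Total paths: 4^2 = 16
P = 2/16 = 1/8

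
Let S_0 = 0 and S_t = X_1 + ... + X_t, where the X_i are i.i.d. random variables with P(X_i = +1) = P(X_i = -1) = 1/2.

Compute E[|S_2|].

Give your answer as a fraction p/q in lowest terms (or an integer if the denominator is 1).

S_2 takes values m ≡ 0 (mod 2) with |m| ≤ 2; P(S_2=m) = C(2,(2+m)/2)/2^2.
Total paths: 2^2 = 4
Distribution: P(S=-2)=1/4, P(S=0)=2/4, P(S=2)=1/4
E[|S_2|] = Σ_m |m|·P(S_2=m) = 4/4 = 1

Answer: 1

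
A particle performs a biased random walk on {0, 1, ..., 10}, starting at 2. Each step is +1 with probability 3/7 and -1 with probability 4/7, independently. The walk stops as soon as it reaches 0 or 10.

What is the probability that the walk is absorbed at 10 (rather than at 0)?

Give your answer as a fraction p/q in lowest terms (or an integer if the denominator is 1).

Answer: 6561/141361

Derivation:
Biased walk: p = 3/7, q = 4/7, r = q/p = 4/3
Gambler's ruin: P(hit 10 before 0 | start at 2) = (1 - r^a)/(1 - r^N)
r^2 = 16/9; r^10 = 1048576/59049
P = (1 - 16/9) / (1 - 1048576/59049) = -7/9 / -989527/59049 = 6561/141361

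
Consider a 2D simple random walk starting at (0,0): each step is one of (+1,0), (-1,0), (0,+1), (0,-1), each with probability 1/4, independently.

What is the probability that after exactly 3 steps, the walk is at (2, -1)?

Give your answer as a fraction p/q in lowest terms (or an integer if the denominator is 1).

Answer: 3/64

Derivation:
Let h be the number of horizontal steps (so 3-h are vertical). To end at (2,-1) need (h+2)/2 right-steps and ((3-h)-1)/2 up-steps.
Sum over h with 2 ≤ h ≤ 2, h ≡ 0 (mod 2), 3-h ≡ 1 (mod 2):
h=2: C(3,2)·C(2,2)·C(1,0) = 3·1·1 = 3
Total favorable: 3
Total paths: 4^3 = 64
P = 3/64 = 3/64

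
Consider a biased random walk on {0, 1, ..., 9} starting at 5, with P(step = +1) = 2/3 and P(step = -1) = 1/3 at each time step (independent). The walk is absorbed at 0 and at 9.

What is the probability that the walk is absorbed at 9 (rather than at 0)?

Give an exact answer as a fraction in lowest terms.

Answer: 496/511

Derivation:
Biased walk: p = 2/3, q = 1/3, r = q/p = 1/2
Gambler's ruin: P(hit 9 before 0 | start at 5) = (1 - r^a)/(1 - r^N)
r^5 = 1/32; r^9 = 1/512
P = (1 - 1/32) / (1 - 1/512) = 31/32 / 511/512 = 496/511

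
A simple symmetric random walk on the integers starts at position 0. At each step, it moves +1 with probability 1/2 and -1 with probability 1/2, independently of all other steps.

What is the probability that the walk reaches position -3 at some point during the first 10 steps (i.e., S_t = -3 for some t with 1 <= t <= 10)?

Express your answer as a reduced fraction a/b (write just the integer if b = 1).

Count via complement. Let g(t,s) = #length-t paths at position s with S_1..S_t all ≠ -3.
g(t,s) = g(t-1,s-1) + g(t-1,s+1) for s ≠ -3; g(t,-3) = 0.
t=0: g(0,0)=1
t=1: g(1,-1)=1 g(1,1)=1
t=2: g(2,-2)=1 g(2,0)=2 g(2,2)=1
t=3: g(3,-1)=3 g(3,1)=3 g(3,3)=1
t=4: g(4,-2)=3 g(4,0)=6 g(4,2)=4 g(4,4)=1
t=5: g(5,-1)=9 g(5,1)=10 g(5,3)=5 g(5,5)=1
t=6: g(6,-2)=9 g(6,0)=19 g(6,2)=15 g(6,4)=6 g(6,6)=1
t=7: g(7,-1)=28 g(7,1)=34 g(7,3)=21 g(7,5)=7 g(7,7)=1
t=8: g(8,-2)=28 g(8,0)=62 g(8,2)=55 g(8,4)=28 g(8,6)=8 g(8,8)=1
t=9: g(9,-1)=90 g(9,1)=117 g(9,3)=83 g(9,5)=36 g(9,7)=9 g(9,9)=1
t=10: g(10,-2)=90 g(10,0)=207 g(10,2)=200 g(10,4)=119 g(10,6)=45 g(10,8)=10 g(10,10)=1
Paths never hitting -3: Σ_s g(10,s) = 672
Paths hitting -3: 2^10 - 672 = 352
P = 352/1024 = 11/32

Answer: 11/32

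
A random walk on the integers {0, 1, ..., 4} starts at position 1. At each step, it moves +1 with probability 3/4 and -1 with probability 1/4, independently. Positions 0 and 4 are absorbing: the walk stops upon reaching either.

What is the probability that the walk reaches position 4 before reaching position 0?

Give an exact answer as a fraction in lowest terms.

Biased walk: p = 3/4, q = 1/4, r = q/p = 1/3
Gambler's ruin: P(hit 4 before 0 | start at 1) = (1 - r^a)/(1 - r^N)
r^1 = 1/3; r^4 = 1/81
P = (1 - 1/3) / (1 - 1/81) = 2/3 / 80/81 = 27/40

Answer: 27/40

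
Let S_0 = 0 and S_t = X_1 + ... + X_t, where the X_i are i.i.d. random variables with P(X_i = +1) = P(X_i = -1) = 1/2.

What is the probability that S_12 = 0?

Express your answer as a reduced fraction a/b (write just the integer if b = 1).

To return to 0 after 12 steps: need exactly 6 steps of +1 and 6 of -1.
Favorable paths: C(12,6) = 924
Total paths: 2^12 = 4096
P = 924/4096 = 231/1024

Answer: 231/1024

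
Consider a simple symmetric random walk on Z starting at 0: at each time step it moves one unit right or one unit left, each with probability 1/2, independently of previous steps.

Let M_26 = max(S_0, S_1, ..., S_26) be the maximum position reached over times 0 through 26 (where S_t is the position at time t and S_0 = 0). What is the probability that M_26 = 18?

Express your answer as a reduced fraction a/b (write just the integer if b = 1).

Answer: 7475/33554432

Derivation:
Let M_26 = max(S_0,...,S_26). Use the reflection principle: for j ≥ 1, #{paths with M_26 ≥ j} = #{S_26 ≥ j} + #{S_26 ≥ j+1}.
By reflection, #{M_26 ≥ 18} = #{S_26 ≥ 18} + #{S_26 ≥ 19} = 17902 + 2952 = 20854.
#{M_26 ≥ 19} = #{S_26 ≥ 19} + #{S_26 ≥ 20} = 2952 + 2952 = 5904.
#{M_26 = 18} = 20854 - 5904 = 14950.
P(M_26 = 18) = 14950/67108864 = 7475/33554432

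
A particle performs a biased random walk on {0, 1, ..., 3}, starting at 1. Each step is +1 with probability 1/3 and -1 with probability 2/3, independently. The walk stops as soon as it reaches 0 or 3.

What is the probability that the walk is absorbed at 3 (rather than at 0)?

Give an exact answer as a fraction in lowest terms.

Biased walk: p = 1/3, q = 2/3, r = q/p = 2
Gambler's ruin: P(hit 3 before 0 | start at 1) = (1 - r^a)/(1 - r^N)
r^1 = 2; r^3 = 8
P = (1 - 2) / (1 - 8) = -1 / -7 = 1/7

Answer: 1/7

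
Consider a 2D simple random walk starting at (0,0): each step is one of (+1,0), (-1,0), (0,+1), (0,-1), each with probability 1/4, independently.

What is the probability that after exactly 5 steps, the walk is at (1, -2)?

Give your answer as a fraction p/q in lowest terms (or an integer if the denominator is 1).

Let h be the number of horizontal steps (so 5-h are vertical). To end at (1,-2) need (h+1)/2 right-steps and ((5-h)-2)/2 up-steps.
Sum over h with 1 ≤ h ≤ 3, h ≡ 1 (mod 2), 5-h ≡ 0 (mod 2):
h=1: C(5,1)·C(1,1)·C(4,1) = 5·1·4 = 20
h=3: C(5,3)·C(3,2)·C(2,0) = 10·3·1 = 30
Total favorable: 50
Total paths: 4^5 = 1024
P = 50/1024 = 25/512

Answer: 25/512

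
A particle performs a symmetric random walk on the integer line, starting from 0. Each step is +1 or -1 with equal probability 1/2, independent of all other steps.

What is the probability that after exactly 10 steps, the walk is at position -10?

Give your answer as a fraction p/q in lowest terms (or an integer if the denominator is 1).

To reach position -10 after 10 steps: need 0 steps of +1 and 10 of -1.
Favorable paths: C(10,0) = 1
Total paths: 2^10 = 1024
P = 1/1024 = 1/1024

Answer: 1/1024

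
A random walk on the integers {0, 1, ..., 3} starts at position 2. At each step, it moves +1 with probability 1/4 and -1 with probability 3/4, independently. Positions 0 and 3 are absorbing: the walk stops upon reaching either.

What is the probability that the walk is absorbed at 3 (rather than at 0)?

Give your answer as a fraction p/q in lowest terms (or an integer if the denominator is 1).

Answer: 4/13

Derivation:
Biased walk: p = 1/4, q = 3/4, r = q/p = 3
Gambler's ruin: P(hit 3 before 0 | start at 2) = (1 - r^a)/(1 - r^N)
r^2 = 9; r^3 = 27
P = (1 - 9) / (1 - 27) = -8 / -26 = 4/13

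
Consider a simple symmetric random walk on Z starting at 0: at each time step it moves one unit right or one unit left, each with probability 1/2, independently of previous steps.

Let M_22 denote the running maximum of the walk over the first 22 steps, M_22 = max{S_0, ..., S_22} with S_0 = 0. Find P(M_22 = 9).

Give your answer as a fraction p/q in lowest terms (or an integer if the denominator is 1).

Answer: 74613/4194304

Derivation:
Let M_22 = max(S_0,...,S_22). Use the reflection principle: for j ≥ 1, #{paths with M_22 ≥ j} = #{S_22 ≥ j} + #{S_22 ≥ j+1}.
By reflection, #{M_22 ≥ 9} = #{S_22 ≥ 9} + #{S_22 ≥ 10} = 110056 + 110056 = 220112.
#{M_22 ≥ 10} = #{S_22 ≥ 10} + #{S_22 ≥ 11} = 110056 + 35443 = 145499.
#{M_22 = 9} = 220112 - 145499 = 74613.
P(M_22 = 9) = 74613/4194304 = 74613/4194304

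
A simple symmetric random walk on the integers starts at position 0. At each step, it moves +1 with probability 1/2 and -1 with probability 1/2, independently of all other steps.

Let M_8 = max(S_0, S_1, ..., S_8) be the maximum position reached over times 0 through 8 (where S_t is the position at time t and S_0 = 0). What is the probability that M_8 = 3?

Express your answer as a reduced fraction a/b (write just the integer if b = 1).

Let M_8 = max(S_0,...,S_8). Use the reflection principle: for j ≥ 1, #{paths with M_8 ≥ j} = #{S_8 ≥ j} + #{S_8 ≥ j+1}.
By reflection, #{M_8 ≥ 3} = #{S_8 ≥ 3} + #{S_8 ≥ 4} = 37 + 37 = 74.
#{M_8 ≥ 4} = #{S_8 ≥ 4} + #{S_8 ≥ 5} = 37 + 9 = 46.
#{M_8 = 3} = 74 - 46 = 28.
P(M_8 = 3) = 28/256 = 7/64

Answer: 7/64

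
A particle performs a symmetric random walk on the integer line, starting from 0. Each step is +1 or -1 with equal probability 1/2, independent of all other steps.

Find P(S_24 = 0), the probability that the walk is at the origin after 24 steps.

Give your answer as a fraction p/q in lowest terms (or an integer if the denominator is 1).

To return to 0 after 24 steps: need exactly 12 steps of +1 and 12 of -1.
Favorable paths: C(24,12) = 2704156
Total paths: 2^24 = 16777216
P = 2704156/16777216 = 676039/4194304

Answer: 676039/4194304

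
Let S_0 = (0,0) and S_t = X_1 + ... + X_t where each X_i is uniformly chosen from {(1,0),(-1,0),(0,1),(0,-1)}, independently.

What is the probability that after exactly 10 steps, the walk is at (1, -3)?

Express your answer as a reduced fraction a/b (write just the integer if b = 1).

Let h be the number of horizontal steps (so 10-h are vertical). To end at (1,-3) need (h+1)/2 right-steps and ((10-h)-3)/2 up-steps.
Sum over h with 1 ≤ h ≤ 7, h ≡ 1 (mod 2), 10-h ≡ 1 (mod 2):
h=1: C(10,1)·C(1,1)·C(9,3) = 10·1·84 = 840
h=3: C(10,3)·C(3,2)·C(7,2) = 120·3·21 = 7560
h=5: C(10,5)·C(5,3)·C(5,1) = 252·10·5 = 12600
h=7: C(10,7)·C(7,4)·C(3,0) = 120·35·1 = 4200
Total favorable: 25200
Total paths: 4^10 = 1048576
P = 25200/1048576 = 1575/65536

Answer: 1575/65536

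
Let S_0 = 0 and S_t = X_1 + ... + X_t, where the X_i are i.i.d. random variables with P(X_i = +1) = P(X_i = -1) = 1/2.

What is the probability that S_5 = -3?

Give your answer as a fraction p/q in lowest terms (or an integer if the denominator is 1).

To reach position -3 after 5 steps: need 1 step of +1 and 4 of -1.
Favorable paths: C(5,1) = 5
Total paths: 2^5 = 32
P = 5/32 = 5/32

Answer: 5/32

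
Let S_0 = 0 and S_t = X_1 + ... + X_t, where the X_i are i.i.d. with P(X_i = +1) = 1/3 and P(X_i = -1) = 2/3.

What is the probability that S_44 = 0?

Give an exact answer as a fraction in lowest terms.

To be at 0 after 44 steps: need exactly 22 steps of +1 and 22 of -1.
Number of such sequences: C(44,22) = 2104098963720
Each has probability (1/3)^22 · (2/3)^22 = 4194304/984770902183611232881
P = 2104098963720 · 4194304/984770902183611232881 = 2941743566642216960/328256967394537077627

Answer: 2941743566642216960/328256967394537077627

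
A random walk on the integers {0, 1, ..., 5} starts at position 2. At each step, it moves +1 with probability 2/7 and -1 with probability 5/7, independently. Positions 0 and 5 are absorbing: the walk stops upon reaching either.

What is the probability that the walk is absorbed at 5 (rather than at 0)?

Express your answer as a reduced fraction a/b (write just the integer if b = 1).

Biased walk: p = 2/7, q = 5/7, r = q/p = 5/2
Gambler's ruin: P(hit 5 before 0 | start at 2) = (1 - r^a)/(1 - r^N)
r^2 = 25/4; r^5 = 3125/32
P = (1 - 25/4) / (1 - 3125/32) = -21/4 / -3093/32 = 56/1031

Answer: 56/1031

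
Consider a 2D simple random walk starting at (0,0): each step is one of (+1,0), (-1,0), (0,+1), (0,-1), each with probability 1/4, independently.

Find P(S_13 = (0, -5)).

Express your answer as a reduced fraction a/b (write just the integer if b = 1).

Let h be the number of horizontal steps (so 13-h are vertical). To end at (0,-5) need (h+0)/2 right-steps and ((13-h)-5)/2 up-steps.
Sum over h with 0 ≤ h ≤ 8, h ≡ 0 (mod 2), 13-h ≡ 1 (mod 2):
h=0: C(13,0)·C(0,0)·C(13,4) = 1·1·715 = 715
h=2: C(13,2)·C(2,1)·C(11,3) = 78·2·165 = 25740
h=4: C(13,4)·C(4,2)·C(9,2) = 715·6·36 = 154440
h=6: C(13,6)·C(6,3)·C(7,1) = 1716·20·7 = 240240
h=8: C(13,8)·C(8,4)·C(5,0) = 1287·70·1 = 90090
Total favorable: 511225
Total paths: 4^13 = 67108864
P = 511225/67108864 = 511225/67108864

Answer: 511225/67108864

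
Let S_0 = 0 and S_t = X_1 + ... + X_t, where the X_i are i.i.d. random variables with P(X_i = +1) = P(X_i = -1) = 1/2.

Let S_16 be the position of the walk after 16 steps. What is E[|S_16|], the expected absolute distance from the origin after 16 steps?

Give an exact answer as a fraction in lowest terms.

Answer: 6435/2048

Derivation:
S_16 takes values m ≡ 0 (mod 2) with |m| ≤ 16; P(S_16=m) = C(16,(16+m)/2)/2^16.
Total paths: 2^16 = 65536
Distribution: P(S=-16)=1/65536, P(S=-14)=16/65536, P(S=-12)=120/65536, P(S=-10)=560/65536, P(S=-8)=1820/65536, P(S=-6)=4368/65536, P(S=-4)=8008/65536, P(S=-2)=11440/65536, P(S=0)=12870/65536, P(S=2)=11440/65536, P(S=4)=8008/65536, P(S=6)=4368/65536, P(S=8)=1820/65536, P(S=10)=560/65536, P(S=12)=120/65536, P(S=14)=16/65536, P(S=16)=1/65536
E[|S_16|] = Σ_m |m|·P(S_16=m) = 205920/65536 = 6435/2048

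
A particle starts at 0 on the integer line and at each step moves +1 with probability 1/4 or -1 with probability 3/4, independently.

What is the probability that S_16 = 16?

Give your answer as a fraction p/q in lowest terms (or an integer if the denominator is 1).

To reach position 16 after 16 steps: need 16 steps of +1 and 0 steps of -1.
Number of such sequences: C(16,16) = 1
Each has probability (1/4)^16 · (3/4)^0 = 1/4294967296
P = 1 · 1/4294967296 = 1/4294967296

Answer: 1/4294967296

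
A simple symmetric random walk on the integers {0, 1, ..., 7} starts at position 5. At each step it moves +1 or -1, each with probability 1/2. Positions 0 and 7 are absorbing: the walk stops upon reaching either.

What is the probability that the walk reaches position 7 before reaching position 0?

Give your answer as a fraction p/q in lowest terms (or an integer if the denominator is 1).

Answer: 5/7

Derivation:
Symmetric walk (p = 1/2): the harmonic-function argument gives P(hit 7 before 0 | start at 5) = a/N.
P = 5/7 = 5/7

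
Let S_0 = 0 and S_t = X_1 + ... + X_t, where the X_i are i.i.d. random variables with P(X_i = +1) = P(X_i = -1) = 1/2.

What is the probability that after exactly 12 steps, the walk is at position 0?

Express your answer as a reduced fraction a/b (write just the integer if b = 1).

Answer: 231/1024

Derivation:
To return to 0 after 12 steps: need exactly 6 steps of +1 and 6 of -1.
Favorable paths: C(12,6) = 924
Total paths: 2^12 = 4096
P = 924/4096 = 231/1024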